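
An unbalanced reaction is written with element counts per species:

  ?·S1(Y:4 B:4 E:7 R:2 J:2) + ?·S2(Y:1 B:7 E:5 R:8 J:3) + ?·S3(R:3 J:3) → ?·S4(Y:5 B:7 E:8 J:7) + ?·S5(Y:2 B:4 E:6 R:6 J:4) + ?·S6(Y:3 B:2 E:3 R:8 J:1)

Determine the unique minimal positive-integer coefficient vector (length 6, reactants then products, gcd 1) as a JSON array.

Coefficients: [6, 2, 6, 2, 5, 2]

Y: 6·4+2·1+6·0 = 26 | 2·5+5·2+2·3 = 26
B: 6·4+2·7+6·0 = 38 | 2·7+5·4+2·2 = 38
E: 6·7+2·5+6·0 = 52 | 2·8+5·6+2·3 = 52
R: 6·2+2·8+6·3 = 46 | 2·0+5·6+2·8 = 46
J: 6·2+2·3+6·3 = 36 | 2·7+5·4+2·1 = 36
gcd(6,2,6,2,5,2) = 1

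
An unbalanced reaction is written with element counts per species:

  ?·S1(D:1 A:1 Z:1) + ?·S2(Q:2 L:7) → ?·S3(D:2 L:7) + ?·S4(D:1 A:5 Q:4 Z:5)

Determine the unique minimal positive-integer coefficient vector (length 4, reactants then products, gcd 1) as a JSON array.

Coefficients: [5, 2, 2, 1]

D: 5·1+2·0 = 5 | 2·2+1·1 = 5
A: 5·1+2·0 = 5 | 2·0+1·5 = 5
Q: 5·0+2·2 = 4 | 2·0+1·4 = 4
Z: 5·1+2·0 = 5 | 2·0+1·5 = 5
L: 5·0+2·7 = 14 | 2·7+1·0 = 14
gcd(5,2,2,1) = 1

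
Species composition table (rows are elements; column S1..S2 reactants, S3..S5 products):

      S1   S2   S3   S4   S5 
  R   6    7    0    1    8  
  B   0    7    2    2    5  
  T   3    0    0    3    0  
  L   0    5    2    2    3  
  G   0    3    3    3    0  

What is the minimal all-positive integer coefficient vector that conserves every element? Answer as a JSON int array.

R: 1·6+5·7 = 41 | 4·0+1·1+5·8 = 41
B: 1·0+5·7 = 35 | 4·2+1·2+5·5 = 35
T: 1·3+5·0 = 3 | 4·0+1·3+5·0 = 3
L: 1·0+5·5 = 25 | 4·2+1·2+5·3 = 25
G: 1·0+5·3 = 15 | 4·3+1·3+5·0 = 15
gcd(1,5,4,1,5) = 1

Coefficients: [1, 5, 4, 1, 5]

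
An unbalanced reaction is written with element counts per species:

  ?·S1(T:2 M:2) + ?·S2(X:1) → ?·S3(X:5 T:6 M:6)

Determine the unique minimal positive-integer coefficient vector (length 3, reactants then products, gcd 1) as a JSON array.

Coefficients: [3, 5, 1]

X: 3·0+5·1 = 5 | 1·5 = 5
T: 3·2+5·0 = 6 | 1·6 = 6
M: 3·2+5·0 = 6 | 1·6 = 6
gcd(3,5,1) = 1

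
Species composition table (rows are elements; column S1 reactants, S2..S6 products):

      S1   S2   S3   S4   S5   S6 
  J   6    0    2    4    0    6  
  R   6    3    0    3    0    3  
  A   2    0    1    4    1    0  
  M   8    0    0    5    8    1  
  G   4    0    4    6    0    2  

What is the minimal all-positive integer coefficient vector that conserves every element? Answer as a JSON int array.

Coefficients: [4, 4, 1, 1, 3, 3]

J: 4·6 = 24 | 4·0+1·2+1·4+3·0+3·6 = 24
R: 4·6 = 24 | 4·3+1·0+1·3+3·0+3·3 = 24
A: 4·2 = 8 | 4·0+1·1+1·4+3·1+3·0 = 8
M: 4·8 = 32 | 4·0+1·0+1·5+3·8+3·1 = 32
G: 4·4 = 16 | 4·0+1·4+1·6+3·0+3·2 = 16
gcd(4,4,1,1,3,3) = 1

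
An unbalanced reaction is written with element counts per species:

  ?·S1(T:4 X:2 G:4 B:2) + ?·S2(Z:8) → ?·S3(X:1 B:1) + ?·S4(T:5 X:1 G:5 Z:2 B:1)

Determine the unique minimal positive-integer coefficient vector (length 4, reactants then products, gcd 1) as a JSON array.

T: 5·4+1·0 = 20 | 6·0+4·5 = 20
X: 5·2+1·0 = 10 | 6·1+4·1 = 10
G: 5·4+1·0 = 20 | 6·0+4·5 = 20
Z: 5·0+1·8 = 8 | 6·0+4·2 = 8
B: 5·2+1·0 = 10 | 6·1+4·1 = 10
gcd(5,1,6,4) = 1

Coefficients: [5, 1, 6, 4]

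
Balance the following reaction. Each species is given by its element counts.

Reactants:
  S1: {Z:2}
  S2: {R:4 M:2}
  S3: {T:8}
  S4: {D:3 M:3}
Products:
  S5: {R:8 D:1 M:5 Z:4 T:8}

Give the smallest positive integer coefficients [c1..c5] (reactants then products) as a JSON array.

R: 6·0+6·4+3·0+1·0 = 24 | 3·8 = 24
D: 6·0+6·0+3·0+1·3 = 3 | 3·1 = 3
M: 6·0+6·2+3·0+1·3 = 15 | 3·5 = 15
Z: 6·2+6·0+3·0+1·0 = 12 | 3·4 = 12
T: 6·0+6·0+3·8+1·0 = 24 | 3·8 = 24
gcd(6,6,3,1,3) = 1

Coefficients: [6, 6, 3, 1, 3]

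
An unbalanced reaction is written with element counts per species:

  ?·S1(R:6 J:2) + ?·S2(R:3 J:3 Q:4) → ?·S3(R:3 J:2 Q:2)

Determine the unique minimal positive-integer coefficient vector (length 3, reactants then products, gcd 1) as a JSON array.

Coefficients: [1, 2, 4]

R: 1·6+2·3 = 12 | 4·3 = 12
J: 1·2+2·3 = 8 | 4·2 = 8
Q: 1·0+2·4 = 8 | 4·2 = 8
gcd(1,2,4) = 1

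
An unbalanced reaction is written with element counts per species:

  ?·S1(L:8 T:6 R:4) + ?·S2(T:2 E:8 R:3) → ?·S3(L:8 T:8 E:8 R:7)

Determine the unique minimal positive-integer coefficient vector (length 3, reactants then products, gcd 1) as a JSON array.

L: 1·8+1·0 = 8 | 1·8 = 8
T: 1·6+1·2 = 8 | 1·8 = 8
E: 1·0+1·8 = 8 | 1·8 = 8
R: 1·4+1·3 = 7 | 1·7 = 7
gcd(1,1,1) = 1

Coefficients: [1, 1, 1]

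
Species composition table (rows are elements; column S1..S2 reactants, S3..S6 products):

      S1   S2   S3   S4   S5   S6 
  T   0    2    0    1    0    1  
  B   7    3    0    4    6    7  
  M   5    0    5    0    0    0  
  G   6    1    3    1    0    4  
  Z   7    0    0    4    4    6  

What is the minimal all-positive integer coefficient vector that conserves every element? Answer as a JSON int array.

T: 6·0+3·2 = 6 | 6·0+1·1+2·0+5·1 = 6
B: 6·7+3·3 = 51 | 6·0+1·4+2·6+5·7 = 51
M: 6·5+3·0 = 30 | 6·5+1·0+2·0+5·0 = 30
G: 6·6+3·1 = 39 | 6·3+1·1+2·0+5·4 = 39
Z: 6·7+3·0 = 42 | 6·0+1·4+2·4+5·6 = 42
gcd(6,3,6,1,2,5) = 1

Coefficients: [6, 3, 6, 1, 2, 5]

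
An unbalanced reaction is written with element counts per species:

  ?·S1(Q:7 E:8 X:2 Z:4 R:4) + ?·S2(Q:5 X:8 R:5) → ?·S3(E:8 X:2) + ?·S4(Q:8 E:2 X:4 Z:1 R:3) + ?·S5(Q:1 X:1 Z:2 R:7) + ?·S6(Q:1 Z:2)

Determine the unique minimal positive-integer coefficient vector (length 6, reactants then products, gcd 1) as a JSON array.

Q: 4·7+2·5 = 38 | 3·0+4·8+2·1+4·1 = 38
E: 4·8+2·0 = 32 | 3·8+4·2+2·0+4·0 = 32
X: 4·2+2·8 = 24 | 3·2+4·4+2·1+4·0 = 24
Z: 4·4+2·0 = 16 | 3·0+4·1+2·2+4·2 = 16
R: 4·4+2·5 = 26 | 3·0+4·3+2·7+4·0 = 26
gcd(4,2,3,4,2,4) = 1

Coefficients: [4, 2, 3, 4, 2, 4]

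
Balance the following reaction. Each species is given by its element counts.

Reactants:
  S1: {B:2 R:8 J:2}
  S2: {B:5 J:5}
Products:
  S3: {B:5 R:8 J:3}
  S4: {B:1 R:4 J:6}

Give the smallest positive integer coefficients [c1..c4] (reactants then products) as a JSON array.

B: 6·2+3·5 = 27 | 5·5+2·1 = 27
R: 6·8+3·0 = 48 | 5·8+2·4 = 48
J: 6·2+3·5 = 27 | 5·3+2·6 = 27
gcd(6,3,5,2) = 1

Coefficients: [6, 3, 5, 2]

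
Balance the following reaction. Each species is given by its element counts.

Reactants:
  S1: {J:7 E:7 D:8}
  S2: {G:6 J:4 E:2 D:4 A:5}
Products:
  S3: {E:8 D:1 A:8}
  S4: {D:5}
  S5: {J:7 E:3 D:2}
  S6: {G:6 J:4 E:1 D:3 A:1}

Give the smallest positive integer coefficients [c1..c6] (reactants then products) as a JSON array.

G: 3·0+4·6 = 24 | 2·0+4·0+3·0+4·6 = 24
J: 3·7+4·4 = 37 | 2·0+4·0+3·7+4·4 = 37
E: 3·7+4·2 = 29 | 2·8+4·0+3·3+4·1 = 29
D: 3·8+4·4 = 40 | 2·1+4·5+3·2+4·3 = 40
A: 3·0+4·5 = 20 | 2·8+4·0+3·0+4·1 = 20
gcd(3,4,2,4,3,4) = 1

Coefficients: [3, 4, 2, 4, 3, 4]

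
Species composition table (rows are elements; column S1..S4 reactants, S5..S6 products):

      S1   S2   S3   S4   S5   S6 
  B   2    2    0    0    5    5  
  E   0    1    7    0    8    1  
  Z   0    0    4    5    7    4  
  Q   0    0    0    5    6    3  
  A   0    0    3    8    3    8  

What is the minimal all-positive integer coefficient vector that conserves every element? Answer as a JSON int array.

Coefficients: [6, 4, 1, 3, 1, 3]

B: 6·2+4·2+1·0+3·0 = 20 | 1·5+3·5 = 20
E: 6·0+4·1+1·7+3·0 = 11 | 1·8+3·1 = 11
Z: 6·0+4·0+1·4+3·5 = 19 | 1·7+3·4 = 19
Q: 6·0+4·0+1·0+3·5 = 15 | 1·6+3·3 = 15
A: 6·0+4·0+1·3+3·8 = 27 | 1·3+3·8 = 27
gcd(6,4,1,3,1,3) = 1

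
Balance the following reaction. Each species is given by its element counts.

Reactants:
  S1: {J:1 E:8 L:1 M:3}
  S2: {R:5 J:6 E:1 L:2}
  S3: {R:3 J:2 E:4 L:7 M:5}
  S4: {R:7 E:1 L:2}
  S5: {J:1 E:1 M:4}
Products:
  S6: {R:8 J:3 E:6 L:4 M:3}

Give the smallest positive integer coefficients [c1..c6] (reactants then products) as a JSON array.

Coefficients: [3, 2, 1, 5, 1, 6]

R: 3·0+2·5+1·3+5·7+1·0 = 48 | 6·8 = 48
J: 3·1+2·6+1·2+5·0+1·1 = 18 | 6·3 = 18
E: 3·8+2·1+1·4+5·1+1·1 = 36 | 6·6 = 36
L: 3·1+2·2+1·7+5·2+1·0 = 24 | 6·4 = 24
M: 3·3+2·0+1·5+5·0+1·4 = 18 | 6·3 = 18
gcd(3,2,1,5,1,6) = 1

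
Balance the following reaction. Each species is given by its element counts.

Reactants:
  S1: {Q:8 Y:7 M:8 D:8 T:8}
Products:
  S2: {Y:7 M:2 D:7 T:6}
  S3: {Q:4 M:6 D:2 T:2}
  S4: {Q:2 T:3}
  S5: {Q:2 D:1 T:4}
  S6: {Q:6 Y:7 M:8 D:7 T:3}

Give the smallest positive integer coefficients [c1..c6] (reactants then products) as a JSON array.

Q: 6·8 = 48 | 1·0+1·4+3·2+4·2+5·6 = 48
Y: 6·7 = 42 | 1·7+1·0+3·0+4·0+5·7 = 42
M: 6·8 = 48 | 1·2+1·6+3·0+4·0+5·8 = 48
D: 6·8 = 48 | 1·7+1·2+3·0+4·1+5·7 = 48
T: 6·8 = 48 | 1·6+1·2+3·3+4·4+5·3 = 48
gcd(6,1,1,3,4,5) = 1

Coefficients: [6, 1, 1, 3, 4, 5]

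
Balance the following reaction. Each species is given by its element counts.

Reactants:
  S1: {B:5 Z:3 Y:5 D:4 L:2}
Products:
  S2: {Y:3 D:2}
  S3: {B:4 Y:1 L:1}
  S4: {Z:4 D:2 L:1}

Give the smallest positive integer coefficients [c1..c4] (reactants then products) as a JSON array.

Coefficients: [4, 5, 5, 3]

B: 4·5 = 20 | 5·0+5·4+3·0 = 20
Z: 4·3 = 12 | 5·0+5·0+3·4 = 12
Y: 4·5 = 20 | 5·3+5·1+3·0 = 20
D: 4·4 = 16 | 5·2+5·0+3·2 = 16
L: 4·2 = 8 | 5·0+5·1+3·1 = 8
gcd(4,5,5,3) = 1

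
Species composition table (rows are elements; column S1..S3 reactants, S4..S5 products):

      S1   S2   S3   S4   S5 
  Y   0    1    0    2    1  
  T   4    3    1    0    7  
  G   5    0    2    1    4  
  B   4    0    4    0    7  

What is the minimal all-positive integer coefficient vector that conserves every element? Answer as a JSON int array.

Y: 1·0+6·1+6·0 = 6 | 1·2+4·1 = 6
T: 1·4+6·3+6·1 = 28 | 1·0+4·7 = 28
G: 1·5+6·0+6·2 = 17 | 1·1+4·4 = 17
B: 1·4+6·0+6·4 = 28 | 1·0+4·7 = 28
gcd(1,6,6,1,4) = 1

Coefficients: [1, 6, 6, 1, 4]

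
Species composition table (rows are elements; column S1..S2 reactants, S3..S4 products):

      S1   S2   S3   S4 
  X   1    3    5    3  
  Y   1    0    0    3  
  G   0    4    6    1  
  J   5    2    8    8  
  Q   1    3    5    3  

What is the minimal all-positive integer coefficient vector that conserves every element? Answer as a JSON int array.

X: 6·1+5·3 = 21 | 3·5+2·3 = 21
Y: 6·1+5·0 = 6 | 3·0+2·3 = 6
G: 6·0+5·4 = 20 | 3·6+2·1 = 20
J: 6·5+5·2 = 40 | 3·8+2·8 = 40
Q: 6·1+5·3 = 21 | 3·5+2·3 = 21
gcd(6,5,3,2) = 1

Coefficients: [6, 5, 3, 2]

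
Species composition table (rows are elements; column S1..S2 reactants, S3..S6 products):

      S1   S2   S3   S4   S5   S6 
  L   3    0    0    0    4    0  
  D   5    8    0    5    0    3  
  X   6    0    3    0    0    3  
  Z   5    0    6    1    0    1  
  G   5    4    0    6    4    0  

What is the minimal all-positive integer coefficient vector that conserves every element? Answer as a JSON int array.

Coefficients: [4, 1, 2, 2, 3, 6]

L: 4·3+1·0 = 12 | 2·0+2·0+3·4+6·0 = 12
D: 4·5+1·8 = 28 | 2·0+2·5+3·0+6·3 = 28
X: 4·6+1·0 = 24 | 2·3+2·0+3·0+6·3 = 24
Z: 4·5+1·0 = 20 | 2·6+2·1+3·0+6·1 = 20
G: 4·5+1·4 = 24 | 2·0+2·6+3·4+6·0 = 24
gcd(4,1,2,2,3,6) = 1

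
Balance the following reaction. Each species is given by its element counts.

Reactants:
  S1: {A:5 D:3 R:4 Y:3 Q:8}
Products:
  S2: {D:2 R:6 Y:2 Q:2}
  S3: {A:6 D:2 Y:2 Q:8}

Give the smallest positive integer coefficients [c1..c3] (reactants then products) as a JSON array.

A: 6·5 = 30 | 4·0+5·6 = 30
D: 6·3 = 18 | 4·2+5·2 = 18
R: 6·4 = 24 | 4·6+5·0 = 24
Y: 6·3 = 18 | 4·2+5·2 = 18
Q: 6·8 = 48 | 4·2+5·8 = 48
gcd(6,4,5) = 1

Coefficients: [6, 4, 5]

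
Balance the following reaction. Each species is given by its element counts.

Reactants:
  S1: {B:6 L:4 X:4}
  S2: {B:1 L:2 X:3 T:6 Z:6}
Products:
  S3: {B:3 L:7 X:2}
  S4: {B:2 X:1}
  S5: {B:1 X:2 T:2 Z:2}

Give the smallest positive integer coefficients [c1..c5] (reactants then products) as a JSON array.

B: 3·6+1·1 = 19 | 2·3+5·2+3·1 = 19
L: 3·4+1·2 = 14 | 2·7+5·0+3·0 = 14
X: 3·4+1·3 = 15 | 2·2+5·1+3·2 = 15
T: 3·0+1·6 = 6 | 2·0+5·0+3·2 = 6
Z: 3·0+1·6 = 6 | 2·0+5·0+3·2 = 6
gcd(3,1,2,5,3) = 1

Coefficients: [3, 1, 2, 5, 3]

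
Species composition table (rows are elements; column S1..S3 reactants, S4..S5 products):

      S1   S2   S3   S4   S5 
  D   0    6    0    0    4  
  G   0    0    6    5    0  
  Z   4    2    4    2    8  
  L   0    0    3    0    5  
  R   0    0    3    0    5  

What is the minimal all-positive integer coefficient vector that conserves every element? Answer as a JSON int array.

D: 3·0+2·6+5·0 = 12 | 6·0+3·4 = 12
G: 3·0+2·0+5·6 = 30 | 6·5+3·0 = 30
Z: 3·4+2·2+5·4 = 36 | 6·2+3·8 = 36
L: 3·0+2·0+5·3 = 15 | 6·0+3·5 = 15
R: 3·0+2·0+5·3 = 15 | 6·0+3·5 = 15
gcd(3,2,5,6,3) = 1

Coefficients: [3, 2, 5, 6, 3]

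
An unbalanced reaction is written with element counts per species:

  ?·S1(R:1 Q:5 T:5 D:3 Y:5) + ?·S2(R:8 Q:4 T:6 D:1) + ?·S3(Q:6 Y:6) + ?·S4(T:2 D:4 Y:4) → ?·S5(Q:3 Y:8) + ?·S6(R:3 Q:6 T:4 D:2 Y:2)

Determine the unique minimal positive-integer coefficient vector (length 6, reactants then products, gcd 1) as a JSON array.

Coefficients: [2, 2, 5, 1, 4, 6]

R: 2·1+2·8+5·0+1·0 = 18 | 4·0+6·3 = 18
Q: 2·5+2·4+5·6+1·0 = 48 | 4·3+6·6 = 48
T: 2·5+2·6+5·0+1·2 = 24 | 4·0+6·4 = 24
D: 2·3+2·1+5·0+1·4 = 12 | 4·0+6·2 = 12
Y: 2·5+2·0+5·6+1·4 = 44 | 4·8+6·2 = 44
gcd(2,2,5,1,4,6) = 1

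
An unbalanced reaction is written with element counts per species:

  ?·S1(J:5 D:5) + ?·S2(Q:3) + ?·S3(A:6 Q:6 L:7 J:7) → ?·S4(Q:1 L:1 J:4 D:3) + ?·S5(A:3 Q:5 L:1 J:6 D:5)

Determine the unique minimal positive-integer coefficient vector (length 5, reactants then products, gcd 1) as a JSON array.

A: 5·0+3·0+1·6 = 6 | 5·0+2·3 = 6
Q: 5·0+3·3+1·6 = 15 | 5·1+2·5 = 15
L: 5·0+3·0+1·7 = 7 | 5·1+2·1 = 7
J: 5·5+3·0+1·7 = 32 | 5·4+2·6 = 32
D: 5·5+3·0+1·0 = 25 | 5·3+2·5 = 25
gcd(5,3,1,5,2) = 1

Coefficients: [5, 3, 1, 5, 2]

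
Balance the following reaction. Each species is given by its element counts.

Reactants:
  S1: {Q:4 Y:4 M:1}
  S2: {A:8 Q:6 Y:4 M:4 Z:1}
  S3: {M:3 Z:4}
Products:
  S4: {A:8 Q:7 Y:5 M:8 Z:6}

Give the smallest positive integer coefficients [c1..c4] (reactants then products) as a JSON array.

A: 1·0+4·8+5·0 = 32 | 4·8 = 32
Q: 1·4+4·6+5·0 = 28 | 4·7 = 28
Y: 1·4+4·4+5·0 = 20 | 4·5 = 20
M: 1·1+4·4+5·3 = 32 | 4·8 = 32
Z: 1·0+4·1+5·4 = 24 | 4·6 = 24
gcd(1,4,5,4) = 1

Coefficients: [1, 4, 5, 4]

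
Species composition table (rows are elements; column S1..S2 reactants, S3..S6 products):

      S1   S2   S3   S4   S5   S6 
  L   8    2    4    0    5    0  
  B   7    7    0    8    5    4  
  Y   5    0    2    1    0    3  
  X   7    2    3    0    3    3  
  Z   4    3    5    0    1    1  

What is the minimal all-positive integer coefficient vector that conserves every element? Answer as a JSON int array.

Coefficients: [5, 5, 5, 3, 6, 4]

L: 5·8+5·2 = 50 | 5·4+3·0+6·5+4·0 = 50
B: 5·7+5·7 = 70 | 5·0+3·8+6·5+4·4 = 70
Y: 5·5+5·0 = 25 | 5·2+3·1+6·0+4·3 = 25
X: 5·7+5·2 = 45 | 5·3+3·0+6·3+4·3 = 45
Z: 5·4+5·3 = 35 | 5·5+3·0+6·1+4·1 = 35
gcd(5,5,5,3,6,4) = 1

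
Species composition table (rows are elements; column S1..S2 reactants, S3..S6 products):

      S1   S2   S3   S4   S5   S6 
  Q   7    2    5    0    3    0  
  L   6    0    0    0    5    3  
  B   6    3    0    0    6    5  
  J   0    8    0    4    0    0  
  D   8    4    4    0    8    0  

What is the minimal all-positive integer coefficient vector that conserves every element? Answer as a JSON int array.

Q: 4·7+3·2 = 34 | 5·5+6·0+3·3+3·0 = 34
L: 4·6+3·0 = 24 | 5·0+6·0+3·5+3·3 = 24
B: 4·6+3·3 = 33 | 5·0+6·0+3·6+3·5 = 33
J: 4·0+3·8 = 24 | 5·0+6·4+3·0+3·0 = 24
D: 4·8+3·4 = 44 | 5·4+6·0+3·8+3·0 = 44
gcd(4,3,5,6,3,3) = 1

Coefficients: [4, 3, 5, 6, 3, 3]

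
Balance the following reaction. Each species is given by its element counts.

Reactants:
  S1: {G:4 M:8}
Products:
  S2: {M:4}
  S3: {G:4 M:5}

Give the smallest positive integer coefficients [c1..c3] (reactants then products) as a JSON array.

G: 4·4 = 16 | 3·0+4·4 = 16
M: 4·8 = 32 | 3·4+4·5 = 32
gcd(4,3,4) = 1

Coefficients: [4, 3, 4]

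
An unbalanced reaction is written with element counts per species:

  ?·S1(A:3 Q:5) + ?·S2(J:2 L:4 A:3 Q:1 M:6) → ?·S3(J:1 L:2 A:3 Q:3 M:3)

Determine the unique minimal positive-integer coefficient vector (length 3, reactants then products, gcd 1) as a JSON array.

Coefficients: [1, 1, 2]

J: 1·0+1·2 = 2 | 2·1 = 2
L: 1·0+1·4 = 4 | 2·2 = 4
A: 1·3+1·3 = 6 | 2·3 = 6
Q: 1·5+1·1 = 6 | 2·3 = 6
M: 1·0+1·6 = 6 | 2·3 = 6
gcd(1,1,2) = 1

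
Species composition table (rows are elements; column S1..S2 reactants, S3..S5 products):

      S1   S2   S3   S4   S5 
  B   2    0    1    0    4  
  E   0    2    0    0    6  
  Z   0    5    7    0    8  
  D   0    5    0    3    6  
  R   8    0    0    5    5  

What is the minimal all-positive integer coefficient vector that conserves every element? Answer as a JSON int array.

B: 5·2+6·0 = 10 | 2·1+6·0+2·4 = 10
E: 5·0+6·2 = 12 | 2·0+6·0+2·6 = 12
Z: 5·0+6·5 = 30 | 2·7+6·0+2·8 = 30
D: 5·0+6·5 = 30 | 2·0+6·3+2·6 = 30
R: 5·8+6·0 = 40 | 2·0+6·5+2·5 = 40
gcd(5,6,2,6,2) = 1

Coefficients: [5, 6, 2, 6, 2]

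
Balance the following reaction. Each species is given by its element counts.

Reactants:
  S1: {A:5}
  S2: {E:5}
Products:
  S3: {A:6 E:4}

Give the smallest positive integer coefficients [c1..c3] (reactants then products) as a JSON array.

A: 6·5+4·0 = 30 | 5·6 = 30
E: 6·0+4·5 = 20 | 5·4 = 20
gcd(6,4,5) = 1

Coefficients: [6, 4, 5]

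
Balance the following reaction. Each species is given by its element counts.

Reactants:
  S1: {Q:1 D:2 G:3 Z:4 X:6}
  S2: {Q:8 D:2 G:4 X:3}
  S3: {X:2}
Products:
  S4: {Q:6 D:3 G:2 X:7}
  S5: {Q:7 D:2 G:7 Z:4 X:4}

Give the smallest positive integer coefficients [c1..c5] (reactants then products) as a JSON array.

Q: 4·1+6·8+1·0 = 52 | 4·6+4·7 = 52
D: 4·2+6·2+1·0 = 20 | 4·3+4·2 = 20
G: 4·3+6·4+1·0 = 36 | 4·2+4·7 = 36
Z: 4·4+6·0+1·0 = 16 | 4·0+4·4 = 16
X: 4·6+6·3+1·2 = 44 | 4·7+4·4 = 44
gcd(4,6,1,4,4) = 1

Coefficients: [4, 6, 1, 4, 4]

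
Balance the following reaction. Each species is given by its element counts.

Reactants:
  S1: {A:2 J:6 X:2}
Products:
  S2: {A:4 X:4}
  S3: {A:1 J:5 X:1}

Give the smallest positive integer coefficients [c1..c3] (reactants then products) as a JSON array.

A: 5·2 = 10 | 1·4+6·1 = 10
J: 5·6 = 30 | 1·0+6·5 = 30
X: 5·2 = 10 | 1·4+6·1 = 10
gcd(5,1,6) = 1

Coefficients: [5, 1, 6]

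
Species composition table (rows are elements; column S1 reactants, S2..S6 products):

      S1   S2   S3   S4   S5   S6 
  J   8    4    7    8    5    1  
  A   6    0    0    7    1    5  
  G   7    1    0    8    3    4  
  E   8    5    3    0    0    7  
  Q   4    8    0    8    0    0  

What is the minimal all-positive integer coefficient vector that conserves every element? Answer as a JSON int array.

J: 6·8 = 48 | 2·4+1·7+1·8+4·5+5·1 = 48
A: 6·6 = 36 | 2·0+1·0+1·7+4·1+5·5 = 36
G: 6·7 = 42 | 2·1+1·0+1·8+4·3+5·4 = 42
E: 6·8 = 48 | 2·5+1·3+1·0+4·0+5·7 = 48
Q: 6·4 = 24 | 2·8+1·0+1·8+4·0+5·0 = 24
gcd(6,2,1,1,4,5) = 1

Coefficients: [6, 2, 1, 1, 4, 5]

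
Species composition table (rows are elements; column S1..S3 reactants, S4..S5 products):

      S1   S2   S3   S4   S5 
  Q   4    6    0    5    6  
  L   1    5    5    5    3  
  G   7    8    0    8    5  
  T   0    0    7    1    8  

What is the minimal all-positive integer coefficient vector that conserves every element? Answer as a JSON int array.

Q: 3·4+4·6+2·0 = 36 | 6·5+1·6 = 36
L: 3·1+4·5+2·5 = 33 | 6·5+1·3 = 33
G: 3·7+4·8+2·0 = 53 | 6·8+1·5 = 53
T: 3·0+4·0+2·7 = 14 | 6·1+1·8 = 14
gcd(3,4,2,6,1) = 1

Coefficients: [3, 4, 2, 6, 1]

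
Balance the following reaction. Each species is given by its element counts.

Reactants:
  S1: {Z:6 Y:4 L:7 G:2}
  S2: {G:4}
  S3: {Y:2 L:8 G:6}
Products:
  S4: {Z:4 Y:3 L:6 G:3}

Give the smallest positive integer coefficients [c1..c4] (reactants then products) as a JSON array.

Coefficients: [4, 1, 1, 6]

Z: 4·6+1·0+1·0 = 24 | 6·4 = 24
Y: 4·4+1·0+1·2 = 18 | 6·3 = 18
L: 4·7+1·0+1·8 = 36 | 6·6 = 36
G: 4·2+1·4+1·6 = 18 | 6·3 = 18
gcd(4,1,1,6) = 1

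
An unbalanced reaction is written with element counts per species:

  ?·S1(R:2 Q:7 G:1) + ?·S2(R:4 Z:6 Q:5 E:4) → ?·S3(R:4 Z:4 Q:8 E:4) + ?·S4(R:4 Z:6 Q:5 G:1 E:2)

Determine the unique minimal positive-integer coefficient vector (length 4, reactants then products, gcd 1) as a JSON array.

Coefficients: [2, 4, 3, 2]

R: 2·2+4·4 = 20 | 3·4+2·4 = 20
Z: 2·0+4·6 = 24 | 3·4+2·6 = 24
Q: 2·7+4·5 = 34 | 3·8+2·5 = 34
G: 2·1+4·0 = 2 | 3·0+2·1 = 2
E: 2·0+4·4 = 16 | 3·4+2·2 = 16
gcd(2,4,3,2) = 1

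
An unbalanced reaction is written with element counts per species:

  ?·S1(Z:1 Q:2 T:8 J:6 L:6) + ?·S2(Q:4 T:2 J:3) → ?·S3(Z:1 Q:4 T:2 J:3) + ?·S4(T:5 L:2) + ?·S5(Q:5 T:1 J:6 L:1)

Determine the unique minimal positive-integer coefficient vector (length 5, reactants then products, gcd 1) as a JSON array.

Z: 1·1+3·0 = 1 | 1·1+2·0+2·0 = 1
Q: 1·2+3·4 = 14 | 1·4+2·0+2·5 = 14
T: 1·8+3·2 = 14 | 1·2+2·5+2·1 = 14
J: 1·6+3·3 = 15 | 1·3+2·0+2·6 = 15
L: 1·6+3·0 = 6 | 1·0+2·2+2·1 = 6
gcd(1,3,1,2,2) = 1

Coefficients: [1, 3, 1, 2, 2]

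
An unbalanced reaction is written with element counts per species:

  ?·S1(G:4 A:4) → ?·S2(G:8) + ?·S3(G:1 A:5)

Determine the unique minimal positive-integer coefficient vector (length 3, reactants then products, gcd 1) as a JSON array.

G: 5·4 = 20 | 2·8+4·1 = 20
A: 5·4 = 20 | 2·0+4·5 = 20
gcd(5,2,4) = 1

Coefficients: [5, 2, 4]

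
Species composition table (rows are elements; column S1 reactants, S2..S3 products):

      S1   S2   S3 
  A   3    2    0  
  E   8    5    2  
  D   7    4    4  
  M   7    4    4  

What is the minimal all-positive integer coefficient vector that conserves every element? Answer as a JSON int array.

A: 4·3 = 12 | 6·2+1·0 = 12
E: 4·8 = 32 | 6·5+1·2 = 32
D: 4·7 = 28 | 6·4+1·4 = 28
M: 4·7 = 28 | 6·4+1·4 = 28
gcd(4,6,1) = 1

Coefficients: [4, 6, 1]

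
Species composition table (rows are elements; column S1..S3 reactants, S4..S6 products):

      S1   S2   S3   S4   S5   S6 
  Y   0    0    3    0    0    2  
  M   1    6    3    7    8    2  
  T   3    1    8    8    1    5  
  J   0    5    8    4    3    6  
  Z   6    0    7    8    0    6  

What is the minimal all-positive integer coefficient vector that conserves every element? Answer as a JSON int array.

Y: 4·0+3·0+4·3 = 12 | 2·0+1·0+6·2 = 12
M: 4·1+3·6+4·3 = 34 | 2·7+1·8+6·2 = 34
T: 4·3+3·1+4·8 = 47 | 2·8+1·1+6·5 = 47
J: 4·0+3·5+4·8 = 47 | 2·4+1·3+6·6 = 47
Z: 4·6+3·0+4·7 = 52 | 2·8+1·0+6·6 = 52
gcd(4,3,4,2,1,6) = 1

Coefficients: [4, 3, 4, 2, 1, 6]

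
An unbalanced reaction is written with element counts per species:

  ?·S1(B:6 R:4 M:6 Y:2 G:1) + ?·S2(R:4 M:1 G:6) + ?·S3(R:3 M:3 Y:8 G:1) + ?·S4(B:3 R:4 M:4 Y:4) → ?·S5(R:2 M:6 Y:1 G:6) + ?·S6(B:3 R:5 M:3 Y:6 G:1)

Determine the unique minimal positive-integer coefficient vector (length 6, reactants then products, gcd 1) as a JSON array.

B: 2·6+2·0+3·0+1·3 = 15 | 2·0+5·3 = 15
R: 2·4+2·4+3·3+1·4 = 29 | 2·2+5·5 = 29
M: 2·6+2·1+3·3+1·4 = 27 | 2·6+5·3 = 27
Y: 2·2+2·0+3·8+1·4 = 32 | 2·1+5·6 = 32
G: 2·1+2·6+3·1+1·0 = 17 | 2·6+5·1 = 17
gcd(2,2,3,1,2,5) = 1

Coefficients: [2, 2, 3, 1, 2, 5]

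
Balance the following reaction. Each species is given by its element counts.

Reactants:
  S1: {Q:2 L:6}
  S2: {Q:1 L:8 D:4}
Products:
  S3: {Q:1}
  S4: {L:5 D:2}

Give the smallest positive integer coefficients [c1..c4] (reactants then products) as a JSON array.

Coefficients: [1, 3, 5, 6]

Q: 1·2+3·1 = 5 | 5·1+6·0 = 5
L: 1·6+3·8 = 30 | 5·0+6·5 = 30
D: 1·0+3·4 = 12 | 5·0+6·2 = 12
gcd(1,3,5,6) = 1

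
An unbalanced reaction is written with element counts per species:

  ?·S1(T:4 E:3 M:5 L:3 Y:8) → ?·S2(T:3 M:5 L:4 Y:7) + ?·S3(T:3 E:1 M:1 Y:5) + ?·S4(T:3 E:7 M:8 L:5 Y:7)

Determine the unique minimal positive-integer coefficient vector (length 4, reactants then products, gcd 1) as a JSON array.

Coefficients: [3, 1, 2, 1]

T: 3·4 = 12 | 1·3+2·3+1·3 = 12
E: 3·3 = 9 | 1·0+2·1+1·7 = 9
M: 3·5 = 15 | 1·5+2·1+1·8 = 15
L: 3·3 = 9 | 1·4+2·0+1·5 = 9
Y: 3·8 = 24 | 1·7+2·5+1·7 = 24
gcd(3,1,2,1) = 1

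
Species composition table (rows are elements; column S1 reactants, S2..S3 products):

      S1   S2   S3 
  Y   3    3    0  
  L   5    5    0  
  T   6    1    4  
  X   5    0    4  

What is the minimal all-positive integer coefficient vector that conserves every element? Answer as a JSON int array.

Y: 4·3 = 12 | 4·3+5·0 = 12
L: 4·5 = 20 | 4·5+5·0 = 20
T: 4·6 = 24 | 4·1+5·4 = 24
X: 4·5 = 20 | 4·0+5·4 = 20
gcd(4,4,5) = 1

Coefficients: [4, 4, 5]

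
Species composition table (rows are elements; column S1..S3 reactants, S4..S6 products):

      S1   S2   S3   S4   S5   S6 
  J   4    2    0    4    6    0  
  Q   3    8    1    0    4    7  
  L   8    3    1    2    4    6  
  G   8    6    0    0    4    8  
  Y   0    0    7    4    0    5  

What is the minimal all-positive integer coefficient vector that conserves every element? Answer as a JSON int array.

Coefficients: [4, 4, 6, 3, 2, 6]

J: 4·4+4·2+6·0 = 24 | 3·4+2·6+6·0 = 24
Q: 4·3+4·8+6·1 = 50 | 3·0+2·4+6·7 = 50
L: 4·8+4·3+6·1 = 50 | 3·2+2·4+6·6 = 50
G: 4·8+4·6+6·0 = 56 | 3·0+2·4+6·8 = 56
Y: 4·0+4·0+6·7 = 42 | 3·4+2·0+6·5 = 42
gcd(4,4,6,3,2,6) = 1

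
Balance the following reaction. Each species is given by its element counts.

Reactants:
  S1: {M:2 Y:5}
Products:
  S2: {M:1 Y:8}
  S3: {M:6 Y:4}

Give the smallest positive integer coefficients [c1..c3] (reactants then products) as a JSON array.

M: 4·2 = 8 | 2·1+1·6 = 8
Y: 4·5 = 20 | 2·8+1·4 = 20
gcd(4,2,1) = 1

Coefficients: [4, 2, 1]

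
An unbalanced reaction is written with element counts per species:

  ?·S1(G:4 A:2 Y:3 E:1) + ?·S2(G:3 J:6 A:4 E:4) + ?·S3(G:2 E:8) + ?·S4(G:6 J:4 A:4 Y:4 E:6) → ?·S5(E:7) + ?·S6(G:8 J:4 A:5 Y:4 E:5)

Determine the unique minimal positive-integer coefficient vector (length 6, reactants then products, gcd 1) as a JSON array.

G: 4·4+2·3+2·2+1·6 = 32 | 2·0+4·8 = 32
J: 4·0+2·6+2·0+1·4 = 16 | 2·0+4·4 = 16
A: 4·2+2·4+2·0+1·4 = 20 | 2·0+4·5 = 20
Y: 4·3+2·0+2·0+1·4 = 16 | 2·0+4·4 = 16
E: 4·1+2·4+2·8+1·6 = 34 | 2·7+4·5 = 34
gcd(4,2,2,1,2,4) = 1

Coefficients: [4, 2, 2, 1, 2, 4]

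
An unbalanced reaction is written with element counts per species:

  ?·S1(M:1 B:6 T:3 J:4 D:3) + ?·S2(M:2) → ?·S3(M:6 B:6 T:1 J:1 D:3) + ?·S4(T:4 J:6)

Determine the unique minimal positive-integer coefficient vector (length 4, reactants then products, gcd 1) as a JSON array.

M: 2·1+5·2 = 12 | 2·6+1·0 = 12
B: 2·6+5·0 = 12 | 2·6+1·0 = 12
T: 2·3+5·0 = 6 | 2·1+1·4 = 6
J: 2·4+5·0 = 8 | 2·1+1·6 = 8
D: 2·3+5·0 = 6 | 2·3+1·0 = 6
gcd(2,5,2,1) = 1

Coefficients: [2, 5, 2, 1]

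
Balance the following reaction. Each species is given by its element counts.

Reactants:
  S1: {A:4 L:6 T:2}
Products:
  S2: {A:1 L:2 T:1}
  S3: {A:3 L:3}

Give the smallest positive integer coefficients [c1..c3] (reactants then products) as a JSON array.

Coefficients: [3, 6, 2]

A: 3·4 = 12 | 6·1+2·3 = 12
L: 3·6 = 18 | 6·2+2·3 = 18
T: 3·2 = 6 | 6·1+2·0 = 6
gcd(3,6,2) = 1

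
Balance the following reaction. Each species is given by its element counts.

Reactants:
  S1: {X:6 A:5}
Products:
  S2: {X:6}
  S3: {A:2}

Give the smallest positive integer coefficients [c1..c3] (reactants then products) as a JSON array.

Coefficients: [2, 2, 5]

X: 2·6 = 12 | 2·6+5·0 = 12
A: 2·5 = 10 | 2·0+5·2 = 10
gcd(2,2,5) = 1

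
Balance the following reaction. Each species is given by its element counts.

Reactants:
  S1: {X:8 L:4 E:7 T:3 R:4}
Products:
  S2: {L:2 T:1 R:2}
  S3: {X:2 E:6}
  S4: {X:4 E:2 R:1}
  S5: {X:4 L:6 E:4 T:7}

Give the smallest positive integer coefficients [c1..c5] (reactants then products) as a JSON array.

X: 4·8 = 32 | 5·0+2·2+6·4+1·4 = 32
L: 4·4 = 16 | 5·2+2·0+6·0+1·6 = 16
E: 4·7 = 28 | 5·0+2·6+6·2+1·4 = 28
T: 4·3 = 12 | 5·1+2·0+6·0+1·7 = 12
R: 4·4 = 16 | 5·2+2·0+6·1+1·0 = 16
gcd(4,5,2,6,1) = 1

Coefficients: [4, 5, 2, 6, 1]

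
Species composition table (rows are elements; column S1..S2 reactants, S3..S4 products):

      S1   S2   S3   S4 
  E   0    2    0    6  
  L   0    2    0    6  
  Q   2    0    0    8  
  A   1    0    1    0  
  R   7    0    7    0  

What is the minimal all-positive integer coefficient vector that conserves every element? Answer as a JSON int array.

Coefficients: [4, 3, 4, 1]

E: 4·0+3·2 = 6 | 4·0+1·6 = 6
L: 4·0+3·2 = 6 | 4·0+1·6 = 6
Q: 4·2+3·0 = 8 | 4·0+1·8 = 8
A: 4·1+3·0 = 4 | 4·1+1·0 = 4
R: 4·7+3·0 = 28 | 4·7+1·0 = 28
gcd(4,3,4,1) = 1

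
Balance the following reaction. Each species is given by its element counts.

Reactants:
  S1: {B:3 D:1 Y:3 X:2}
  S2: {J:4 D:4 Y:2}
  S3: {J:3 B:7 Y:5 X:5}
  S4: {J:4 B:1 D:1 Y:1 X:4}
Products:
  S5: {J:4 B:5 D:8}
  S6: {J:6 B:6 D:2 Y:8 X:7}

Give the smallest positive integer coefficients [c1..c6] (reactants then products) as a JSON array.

J: 5·0+5·4+4·3+3·4 = 44 | 2·4+6·6 = 44
B: 5·3+5·0+4·7+3·1 = 46 | 2·5+6·6 = 46
D: 5·1+5·4+4·0+3·1 = 28 | 2·8+6·2 = 28
Y: 5·3+5·2+4·5+3·1 = 48 | 2·0+6·8 = 48
X: 5·2+5·0+4·5+3·4 = 42 | 2·0+6·7 = 42
gcd(5,5,4,3,2,6) = 1

Coefficients: [5, 5, 4, 3, 2, 6]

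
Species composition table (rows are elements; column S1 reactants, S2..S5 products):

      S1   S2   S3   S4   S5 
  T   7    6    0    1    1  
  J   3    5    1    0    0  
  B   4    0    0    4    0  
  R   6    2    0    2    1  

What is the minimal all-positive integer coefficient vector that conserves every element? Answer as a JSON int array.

Coefficients: [2, 1, 1, 2, 6]

T: 2·7 = 14 | 1·6+1·0+2·1+6·1 = 14
J: 2·3 = 6 | 1·5+1·1+2·0+6·0 = 6
B: 2·4 = 8 | 1·0+1·0+2·4+6·0 = 8
R: 2·6 = 12 | 1·2+1·0+2·2+6·1 = 12
gcd(2,1,1,2,6) = 1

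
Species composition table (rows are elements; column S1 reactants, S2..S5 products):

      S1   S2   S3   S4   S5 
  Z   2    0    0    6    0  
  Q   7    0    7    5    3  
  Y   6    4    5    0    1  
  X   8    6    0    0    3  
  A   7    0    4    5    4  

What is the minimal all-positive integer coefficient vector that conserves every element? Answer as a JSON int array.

Z: 6·2 = 12 | 5·0+2·0+2·6+6·0 = 12
Q: 6·7 = 42 | 5·0+2·7+2·5+6·3 = 42
Y: 6·6 = 36 | 5·4+2·5+2·0+6·1 = 36
X: 6·8 = 48 | 5·6+2·0+2·0+6·3 = 48
A: 6·7 = 42 | 5·0+2·4+2·5+6·4 = 42
gcd(6,5,2,2,6) = 1

Coefficients: [6, 5, 2, 2, 6]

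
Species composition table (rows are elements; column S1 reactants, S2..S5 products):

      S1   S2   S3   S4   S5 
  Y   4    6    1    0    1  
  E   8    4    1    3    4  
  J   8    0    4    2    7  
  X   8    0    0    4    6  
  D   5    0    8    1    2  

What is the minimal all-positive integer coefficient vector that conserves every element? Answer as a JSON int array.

Coefficients: [6, 3, 2, 6, 4]

Y: 6·4 = 24 | 3·6+2·1+6·0+4·1 = 24
E: 6·8 = 48 | 3·4+2·1+6·3+4·4 = 48
J: 6·8 = 48 | 3·0+2·4+6·2+4·7 = 48
X: 6·8 = 48 | 3·0+2·0+6·4+4·6 = 48
D: 6·5 = 30 | 3·0+2·8+6·1+4·2 = 30
gcd(6,3,2,6,4) = 1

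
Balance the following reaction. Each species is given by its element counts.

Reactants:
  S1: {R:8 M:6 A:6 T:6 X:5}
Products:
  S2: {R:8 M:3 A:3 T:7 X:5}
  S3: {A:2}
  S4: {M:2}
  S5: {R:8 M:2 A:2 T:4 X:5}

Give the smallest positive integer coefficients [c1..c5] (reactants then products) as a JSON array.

Coefficients: [3, 2, 5, 5, 1]

R: 3·8 = 24 | 2·8+5·0+5·0+1·8 = 24
M: 3·6 = 18 | 2·3+5·0+5·2+1·2 = 18
A: 3·6 = 18 | 2·3+5·2+5·0+1·2 = 18
T: 3·6 = 18 | 2·7+5·0+5·0+1·4 = 18
X: 3·5 = 15 | 2·5+5·0+5·0+1·5 = 15
gcd(3,2,5,5,1) = 1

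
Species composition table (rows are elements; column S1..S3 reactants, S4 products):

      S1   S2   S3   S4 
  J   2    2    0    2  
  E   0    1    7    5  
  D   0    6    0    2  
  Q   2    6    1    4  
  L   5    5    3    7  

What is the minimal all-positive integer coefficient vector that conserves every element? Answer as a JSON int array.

Coefficients: [2, 1, 2, 3]

J: 2·2+1·2+2·0 = 6 | 3·2 = 6
E: 2·0+1·1+2·7 = 15 | 3·5 = 15
D: 2·0+1·6+2·0 = 6 | 3·2 = 6
Q: 2·2+1·6+2·1 = 12 | 3·4 = 12
L: 2·5+1·5+2·3 = 21 | 3·7 = 21
gcd(2,1,2,3) = 1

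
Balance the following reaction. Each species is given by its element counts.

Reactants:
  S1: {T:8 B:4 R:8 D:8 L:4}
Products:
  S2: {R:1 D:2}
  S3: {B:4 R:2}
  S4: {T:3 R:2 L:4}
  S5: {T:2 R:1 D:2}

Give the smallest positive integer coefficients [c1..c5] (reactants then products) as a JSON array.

T: 2·8 = 16 | 3·0+2·0+2·3+5·2 = 16
B: 2·4 = 8 | 3·0+2·4+2·0+5·0 = 8
R: 2·8 = 16 | 3·1+2·2+2·2+5·1 = 16
D: 2·8 = 16 | 3·2+2·0+2·0+5·2 = 16
L: 2·4 = 8 | 3·0+2·0+2·4+5·0 = 8
gcd(2,3,2,2,5) = 1

Coefficients: [2, 3, 2, 2, 5]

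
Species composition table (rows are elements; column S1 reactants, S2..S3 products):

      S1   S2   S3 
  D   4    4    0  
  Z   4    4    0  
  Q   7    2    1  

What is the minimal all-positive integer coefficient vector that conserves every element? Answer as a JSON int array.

D: 1·4 = 4 | 1·4+5·0 = 4
Z: 1·4 = 4 | 1·4+5·0 = 4
Q: 1·7 = 7 | 1·2+5·1 = 7
gcd(1,1,5) = 1

Coefficients: [1, 1, 5]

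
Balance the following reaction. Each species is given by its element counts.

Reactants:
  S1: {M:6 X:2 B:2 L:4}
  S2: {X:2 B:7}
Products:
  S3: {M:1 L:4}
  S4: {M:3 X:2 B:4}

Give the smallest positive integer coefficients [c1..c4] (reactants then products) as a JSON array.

Coefficients: [3, 2, 3, 5]

M: 3·6+2·0 = 18 | 3·1+5·3 = 18
X: 3·2+2·2 = 10 | 3·0+5·2 = 10
B: 3·2+2·7 = 20 | 3·0+5·4 = 20
L: 3·4+2·0 = 12 | 3·4+5·0 = 12
gcd(3,2,3,5) = 1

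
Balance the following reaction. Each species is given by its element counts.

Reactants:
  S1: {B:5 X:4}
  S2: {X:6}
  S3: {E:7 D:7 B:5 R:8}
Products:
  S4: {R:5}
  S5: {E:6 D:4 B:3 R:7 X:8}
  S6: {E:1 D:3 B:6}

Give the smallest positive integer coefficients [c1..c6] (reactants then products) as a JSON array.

E: 4·0+4·0+5·7 = 35 | 1·0+5·6+5·1 = 35
D: 4·0+4·0+5·7 = 35 | 1·0+5·4+5·3 = 35
B: 4·5+4·0+5·5 = 45 | 1·0+5·3+5·6 = 45
R: 4·0+4·0+5·8 = 40 | 1·5+5·7+5·0 = 40
X: 4·4+4·6+5·0 = 40 | 1·0+5·8+5·0 = 40
gcd(4,4,5,1,5,5) = 1

Coefficients: [4, 4, 5, 1, 5, 5]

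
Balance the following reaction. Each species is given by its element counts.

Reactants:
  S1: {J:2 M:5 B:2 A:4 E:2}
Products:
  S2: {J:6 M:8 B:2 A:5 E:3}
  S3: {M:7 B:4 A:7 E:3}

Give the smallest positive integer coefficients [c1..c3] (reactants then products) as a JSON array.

Coefficients: [3, 1, 1]

J: 3·2 = 6 | 1·6+1·0 = 6
M: 3·5 = 15 | 1·8+1·7 = 15
B: 3·2 = 6 | 1·2+1·4 = 6
A: 3·4 = 12 | 1·5+1·7 = 12
E: 3·2 = 6 | 1·3+1·3 = 6
gcd(3,1,1) = 1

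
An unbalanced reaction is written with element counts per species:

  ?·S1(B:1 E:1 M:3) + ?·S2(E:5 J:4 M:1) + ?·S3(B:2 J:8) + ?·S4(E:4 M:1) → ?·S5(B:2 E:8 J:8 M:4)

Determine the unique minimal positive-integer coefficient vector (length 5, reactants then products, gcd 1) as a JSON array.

Coefficients: [4, 4, 3, 4, 5]

B: 4·1+4·0+3·2+4·0 = 10 | 5·2 = 10
E: 4·1+4·5+3·0+4·4 = 40 | 5·8 = 40
J: 4·0+4·4+3·8+4·0 = 40 | 5·8 = 40
M: 4·3+4·1+3·0+4·1 = 20 | 5·4 = 20
gcd(4,4,3,4,5) = 1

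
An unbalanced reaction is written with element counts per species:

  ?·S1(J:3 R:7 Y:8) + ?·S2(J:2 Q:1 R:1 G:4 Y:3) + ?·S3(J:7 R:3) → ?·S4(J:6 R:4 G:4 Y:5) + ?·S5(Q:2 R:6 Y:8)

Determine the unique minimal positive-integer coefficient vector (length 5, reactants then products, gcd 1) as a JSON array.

Coefficients: [3, 4, 1, 4, 2]

J: 3·3+4·2+1·7 = 24 | 4·6+2·0 = 24
Q: 3·0+4·1+1·0 = 4 | 4·0+2·2 = 4
R: 3·7+4·1+1·3 = 28 | 4·4+2·6 = 28
G: 3·0+4·4+1·0 = 16 | 4·4+2·0 = 16
Y: 3·8+4·3+1·0 = 36 | 4·5+2·8 = 36
gcd(3,4,1,4,2) = 1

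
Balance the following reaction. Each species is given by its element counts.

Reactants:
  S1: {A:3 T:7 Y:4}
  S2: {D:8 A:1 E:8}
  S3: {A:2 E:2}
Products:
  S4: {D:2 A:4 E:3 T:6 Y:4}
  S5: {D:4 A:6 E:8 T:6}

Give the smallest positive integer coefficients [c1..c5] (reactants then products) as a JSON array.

Coefficients: [6, 2, 5, 6, 1]

D: 6·0+2·8+5·0 = 16 | 6·2+1·4 = 16
A: 6·3+2·1+5·2 = 30 | 6·4+1·6 = 30
E: 6·0+2·8+5·2 = 26 | 6·3+1·8 = 26
T: 6·7+2·0+5·0 = 42 | 6·6+1·6 = 42
Y: 6·4+2·0+5·0 = 24 | 6·4+1·0 = 24
gcd(6,2,5,6,1) = 1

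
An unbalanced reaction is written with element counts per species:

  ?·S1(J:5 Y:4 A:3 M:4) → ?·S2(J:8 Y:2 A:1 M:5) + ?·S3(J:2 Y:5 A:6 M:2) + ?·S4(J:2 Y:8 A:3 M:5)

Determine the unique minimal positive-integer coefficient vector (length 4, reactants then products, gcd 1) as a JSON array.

J: 6·5 = 30 | 3·8+2·2+1·2 = 30
Y: 6·4 = 24 | 3·2+2·5+1·8 = 24
A: 6·3 = 18 | 3·1+2·6+1·3 = 18
M: 6·4 = 24 | 3·5+2·2+1·5 = 24
gcd(6,3,2,1) = 1

Coefficients: [6, 3, 2, 1]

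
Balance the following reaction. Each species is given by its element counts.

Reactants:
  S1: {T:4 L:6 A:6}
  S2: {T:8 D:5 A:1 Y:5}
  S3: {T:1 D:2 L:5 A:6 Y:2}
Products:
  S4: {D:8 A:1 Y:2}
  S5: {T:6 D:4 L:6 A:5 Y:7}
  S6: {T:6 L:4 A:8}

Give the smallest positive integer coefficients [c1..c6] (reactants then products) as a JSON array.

Coefficients: [1, 4, 6, 2, 4, 3]

T: 1·4+4·8+6·1 = 42 | 2·0+4·6+3·6 = 42
D: 1·0+4·5+6·2 = 32 | 2·8+4·4+3·0 = 32
L: 1·6+4·0+6·5 = 36 | 2·0+4·6+3·4 = 36
A: 1·6+4·1+6·6 = 46 | 2·1+4·5+3·8 = 46
Y: 1·0+4·5+6·2 = 32 | 2·2+4·7+3·0 = 32
gcd(1,4,6,2,4,3) = 1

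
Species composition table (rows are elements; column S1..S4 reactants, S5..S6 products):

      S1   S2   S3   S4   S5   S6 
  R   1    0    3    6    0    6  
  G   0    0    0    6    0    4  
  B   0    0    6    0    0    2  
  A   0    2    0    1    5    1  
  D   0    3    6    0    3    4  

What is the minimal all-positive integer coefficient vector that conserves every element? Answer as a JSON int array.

Coefficients: [3, 3, 1, 2, 1, 3]

R: 3·1+3·0+1·3+2·6 = 18 | 1·0+3·6 = 18
G: 3·0+3·0+1·0+2·6 = 12 | 1·0+3·4 = 12
B: 3·0+3·0+1·6+2·0 = 6 | 1·0+3·2 = 6
A: 3·0+3·2+1·0+2·1 = 8 | 1·5+3·1 = 8
D: 3·0+3·3+1·6+2·0 = 15 | 1·3+3·4 = 15
gcd(3,3,1,2,1,3) = 1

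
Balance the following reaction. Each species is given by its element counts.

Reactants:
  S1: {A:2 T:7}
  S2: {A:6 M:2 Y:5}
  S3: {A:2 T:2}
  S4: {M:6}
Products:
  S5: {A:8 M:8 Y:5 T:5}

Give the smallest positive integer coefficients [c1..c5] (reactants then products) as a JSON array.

Coefficients: [3, 5, 2, 5, 5]

A: 3·2+5·6+2·2+5·0 = 40 | 5·8 = 40
M: 3·0+5·2+2·0+5·6 = 40 | 5·8 = 40
Y: 3·0+5·5+2·0+5·0 = 25 | 5·5 = 25
T: 3·7+5·0+2·2+5·0 = 25 | 5·5 = 25
gcd(3,5,2,5,5) = 1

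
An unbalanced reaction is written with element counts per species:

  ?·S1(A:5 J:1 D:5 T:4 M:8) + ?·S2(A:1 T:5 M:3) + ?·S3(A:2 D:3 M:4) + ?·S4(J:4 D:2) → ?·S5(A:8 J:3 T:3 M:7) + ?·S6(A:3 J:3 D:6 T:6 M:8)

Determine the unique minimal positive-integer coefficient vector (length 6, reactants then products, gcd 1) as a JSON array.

A: 2·5+5·1+4·2+4·0 = 23 | 1·8+5·3 = 23
J: 2·1+5·0+4·0+4·4 = 18 | 1·3+5·3 = 18
D: 2·5+5·0+4·3+4·2 = 30 | 1·0+5·6 = 30
T: 2·4+5·5+4·0+4·0 = 33 | 1·3+5·6 = 33
M: 2·8+5·3+4·4+4·0 = 47 | 1·7+5·8 = 47
gcd(2,5,4,4,1,5) = 1

Coefficients: [2, 5, 4, 4, 1, 5]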